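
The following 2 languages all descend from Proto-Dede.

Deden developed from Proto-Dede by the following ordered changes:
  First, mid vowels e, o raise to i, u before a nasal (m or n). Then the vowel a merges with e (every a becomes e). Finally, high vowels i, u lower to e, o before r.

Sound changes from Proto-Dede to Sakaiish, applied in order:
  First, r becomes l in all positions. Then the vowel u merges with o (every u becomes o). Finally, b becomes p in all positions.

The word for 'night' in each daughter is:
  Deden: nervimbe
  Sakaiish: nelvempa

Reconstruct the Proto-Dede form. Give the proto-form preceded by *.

Position 5: Deden has i, Sakaiish has e. Sakaiish preserves e here (none of its changes turn any other segment into e), so the proto-segment is *e.
Position 3: Deden has r, Sakaiish has l. Deden preserves r here (none of its changes turn any other segment into r), so the proto-segment is *r.
Position 8: Deden has e, Sakaiish has a. Sakaiish preserves a here (none of its changes turn any other segment into a), so the proto-segment is *a.
This points to *nervemba. Verify forward in each daughter:
Deden: *nervemba > nervimba > nervimbe  (by pre-nasal raising, vowel merger)
Sakaiish: start from *nervemba.
  rule 1 (unconditioned shift): nervemba → nelvemba
  rule 2: no change — nelvemba
  rule 3 (unconditioned shift): nelvemba → nelvempa
  ⇒ Sakaiish nelvempa
Only *nervemba yields all of Deden nervimbe, Sakaiish nelvempa.

*nervemba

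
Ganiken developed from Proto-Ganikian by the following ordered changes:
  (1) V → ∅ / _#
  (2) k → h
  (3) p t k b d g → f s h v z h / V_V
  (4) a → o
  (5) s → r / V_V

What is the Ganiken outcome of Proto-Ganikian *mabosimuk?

movorimuh

Ganiken: start from *mabosimuk.
  rule 1: no change — mabosimuk
  rule 2 (unconditioned shift): mabosimuk → mabosimuh
  rule 3 (intervocalic lenition): mabosimuh → mavosimuh
  rule 4 (vowel merger): mavosimuh → movosimuh
  rule 5 (rhotacism): movosimuh → movorimuh
  ⇒ Ganiken movorimuh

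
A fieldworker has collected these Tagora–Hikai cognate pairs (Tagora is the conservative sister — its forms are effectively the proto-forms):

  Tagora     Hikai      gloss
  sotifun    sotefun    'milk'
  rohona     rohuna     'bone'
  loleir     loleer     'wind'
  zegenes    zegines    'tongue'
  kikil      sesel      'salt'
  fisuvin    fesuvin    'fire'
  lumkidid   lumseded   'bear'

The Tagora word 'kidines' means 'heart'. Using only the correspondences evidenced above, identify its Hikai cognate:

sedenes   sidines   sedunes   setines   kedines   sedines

kikil ~ sesel — Tagora k corresponds to Hikai s word-initially before a front vowel.
kikil ~ sesel, fisuvin ~ fesuvin — Tagora i corresponds to Hikai e after a consonant, before a consonant other than r, m, n, p, b, f, v.
Applying these to Tagora 'kidines':
  kidines → sidines   (k→s word-initially before a front vowel)
  sidines → sedines   (i→e after a consonant, before a consonant other than r, m, n, p, b, f, v)
So the Hikai cognate is 'sedines'.

sedines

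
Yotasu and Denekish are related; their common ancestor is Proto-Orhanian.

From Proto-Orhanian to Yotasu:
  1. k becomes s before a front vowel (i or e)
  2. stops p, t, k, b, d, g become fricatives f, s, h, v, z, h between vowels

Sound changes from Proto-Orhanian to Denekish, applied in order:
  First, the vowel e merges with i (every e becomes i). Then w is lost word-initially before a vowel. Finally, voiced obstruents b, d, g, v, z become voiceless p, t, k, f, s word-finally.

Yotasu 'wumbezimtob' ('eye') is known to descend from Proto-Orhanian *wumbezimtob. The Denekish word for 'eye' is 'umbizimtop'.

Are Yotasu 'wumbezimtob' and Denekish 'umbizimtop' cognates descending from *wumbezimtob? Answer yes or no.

yes

Derive the expected Denekish reflex of *wumbezimtob:
Denekish: *wumbezimtob
  wumbezimtob → wumbizimtob   [vowel merger]
  wumbizimtob → umbizimtob   [glide loss]
  umbizimtob → umbizimtop   [final devoicing]
  giving Denekish umbizimtop.
Denekish 'umbizimtop' matches the regular reflex exactly, so the pair is cognate.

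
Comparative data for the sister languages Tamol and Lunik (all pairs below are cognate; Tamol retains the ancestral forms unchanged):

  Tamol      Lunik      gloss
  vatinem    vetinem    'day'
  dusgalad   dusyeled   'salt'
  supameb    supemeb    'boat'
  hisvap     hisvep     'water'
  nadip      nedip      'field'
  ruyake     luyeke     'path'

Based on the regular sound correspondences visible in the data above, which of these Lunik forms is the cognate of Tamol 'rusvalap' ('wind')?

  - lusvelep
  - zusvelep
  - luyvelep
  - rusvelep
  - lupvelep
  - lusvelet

lusvelep

ruyake ~ luyeke — Tamol r corresponds to Lunik l word-initially before a back vowel.
vatinem ~ vetinem, dusgalad ~ dusyeled — Tamol a corresponds to Lunik e after a consonant, before a consonant other than r, m, n, p, b, f, v.
hisvap ~ hisvep — Tamol a corresponds to Lunik e after a consonant, before a labial obstruent.
Applying these to Tamol 'rusvalap':
  rusvalap → lusvalap   (r→l word-initially before a back vowel)
  lusvalap → lusvelap   (a→e after a consonant, before a consonant other than r, m, n, p, b, f, v)
  lusvelap → lusvelep   (a→e after a consonant, before a labial obstruent)
So the Lunik cognate is 'lusvelep'.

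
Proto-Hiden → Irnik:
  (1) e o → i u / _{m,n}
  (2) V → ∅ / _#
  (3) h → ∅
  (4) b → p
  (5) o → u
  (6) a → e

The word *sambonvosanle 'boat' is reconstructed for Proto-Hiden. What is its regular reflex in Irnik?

Irnik: start from *sambonvosanle.
  rule 1 (pre-nasal raising): sambonvosanle → sambunvosanle
  rule 2 (apocope): sambunvosanle → sambunvosanl
  rule 3: no change — sambunvosanl
  rule 4 (unconditioned shift): sambunvosanl → sampunvosanl
  rule 5 (vowel merger): sampunvosanl → sampunvusanl
  rule 6 (vowel merger): sampunvusanl → sempunvusenl
  ⇒ Irnik sempunvusenl

sempunvusenl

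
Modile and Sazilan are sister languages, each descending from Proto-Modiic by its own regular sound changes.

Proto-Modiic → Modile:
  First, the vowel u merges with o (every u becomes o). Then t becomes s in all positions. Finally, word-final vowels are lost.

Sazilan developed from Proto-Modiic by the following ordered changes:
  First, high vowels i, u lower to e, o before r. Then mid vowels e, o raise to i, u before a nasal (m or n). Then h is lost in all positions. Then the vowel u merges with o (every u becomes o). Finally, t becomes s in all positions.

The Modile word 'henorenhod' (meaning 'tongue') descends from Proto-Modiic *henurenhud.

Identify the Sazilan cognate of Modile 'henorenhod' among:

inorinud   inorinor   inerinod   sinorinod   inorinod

Sazilan: *henurenhud
  henurenhud → henorenhud   [pre-rhotic lowering]
  henorenhud → hinorinhud   [pre-nasal raising]
  hinorinhud → inorinud   [h-loss]
  inorinud → inorinod   [vowel merger]
  inorinod (rule 5 does not apply)
  giving Sazilan inorinod.

inorinod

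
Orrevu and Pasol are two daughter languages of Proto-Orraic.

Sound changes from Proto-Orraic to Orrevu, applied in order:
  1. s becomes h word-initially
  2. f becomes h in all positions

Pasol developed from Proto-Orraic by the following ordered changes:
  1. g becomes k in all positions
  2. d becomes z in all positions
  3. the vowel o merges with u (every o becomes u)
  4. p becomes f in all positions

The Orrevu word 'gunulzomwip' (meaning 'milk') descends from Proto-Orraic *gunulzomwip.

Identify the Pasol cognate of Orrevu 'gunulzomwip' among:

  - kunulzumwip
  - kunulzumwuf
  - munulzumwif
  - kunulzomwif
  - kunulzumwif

Pasol: *gunulzomwip > kunulzomwip > kunulzumwip > kunulzumwif  (by unconditioned shift, vowel merger, unconditioned shift)
Among the options, 'kunulzumwif' alone shows every Pasol change applied in order.

kunulzumwif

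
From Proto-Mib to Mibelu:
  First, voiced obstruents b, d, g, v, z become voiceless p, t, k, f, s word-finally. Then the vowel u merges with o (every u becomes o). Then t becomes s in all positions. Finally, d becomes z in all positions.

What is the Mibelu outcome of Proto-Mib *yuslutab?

Mibelu: *yuslutab > yuslutap > yoslotap > yoslosap  (by final devoicing, vowel merger, unconditioned shift)

yoslosap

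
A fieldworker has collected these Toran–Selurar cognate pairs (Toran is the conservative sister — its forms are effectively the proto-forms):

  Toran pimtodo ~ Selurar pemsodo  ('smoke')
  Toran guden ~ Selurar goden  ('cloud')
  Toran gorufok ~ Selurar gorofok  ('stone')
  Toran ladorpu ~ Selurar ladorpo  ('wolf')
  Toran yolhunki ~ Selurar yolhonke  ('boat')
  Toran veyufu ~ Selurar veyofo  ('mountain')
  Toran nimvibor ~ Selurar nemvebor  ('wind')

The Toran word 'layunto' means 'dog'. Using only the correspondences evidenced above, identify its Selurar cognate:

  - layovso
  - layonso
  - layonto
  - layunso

layonso

yolhunki ~ yolhonke — Toran u corresponds to Selurar o after a consonant, before a nasal.
pimtodo ~ pemsodo — Toran t corresponds to Selurar s after a consonant, before a back vowel.
Applying these to Toran 'layunto':
  layunto → layonto   (u→o after a consonant, before a nasal)
  layonto → layonso   (t→s after a consonant, before a back vowel)
So the Selurar cognate is 'layonso'.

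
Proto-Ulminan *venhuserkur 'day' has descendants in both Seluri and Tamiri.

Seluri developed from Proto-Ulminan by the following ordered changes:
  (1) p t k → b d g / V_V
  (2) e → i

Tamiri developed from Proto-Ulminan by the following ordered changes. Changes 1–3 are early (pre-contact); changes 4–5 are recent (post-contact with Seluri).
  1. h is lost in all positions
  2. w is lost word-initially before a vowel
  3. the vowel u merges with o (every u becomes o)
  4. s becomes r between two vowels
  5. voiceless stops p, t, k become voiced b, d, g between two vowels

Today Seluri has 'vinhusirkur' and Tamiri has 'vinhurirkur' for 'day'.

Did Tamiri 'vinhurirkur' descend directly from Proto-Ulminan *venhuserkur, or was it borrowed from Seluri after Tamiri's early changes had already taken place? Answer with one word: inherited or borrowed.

If inherited, *venhuserkur would pass through all of Tamiri's changes:
Tamiri: *venhuserkur > venuserkur > venoserkor > venorerkor  (by h-loss, vowel merger, rhotacism)
If borrowed from Seluri 'vinhusirkur' after the early changes, it would undergo only the recent ones:
  rule 4 (rhotacism): vinhusirkur → vinhurirkur
  rule 5 (intervocalic voicing): no change (vinhurirkur)
  ⇒ as a loan: vinhurirkur
Tamiri 'vinhurirkur' matches the loan outcome 'vinhurirkur', not the inherited 'venorerkor' — it skipped the early Tamiri changes, so it was borrowed from Seluri.

borrowed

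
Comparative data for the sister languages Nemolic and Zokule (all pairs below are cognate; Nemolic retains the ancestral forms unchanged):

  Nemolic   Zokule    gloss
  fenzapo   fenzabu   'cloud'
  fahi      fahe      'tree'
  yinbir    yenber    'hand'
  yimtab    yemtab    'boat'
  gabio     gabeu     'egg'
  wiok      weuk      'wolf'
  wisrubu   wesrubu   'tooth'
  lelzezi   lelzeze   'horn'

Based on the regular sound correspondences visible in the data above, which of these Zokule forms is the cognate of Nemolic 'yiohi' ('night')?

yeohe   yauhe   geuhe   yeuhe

yeuhe

gabio ~ gabeu, wiok ~ weuk — Nemolic i corresponds to Zokule e after a consonant, before a back vowel.
wiok ~ weuk — Nemolic o corresponds to Zokule u after a vowel, before a consonant other than r, m, n, p, b, f, v.
fahi ~ fahe, lelzezi ~ lelzeze — Nemolic i corresponds to Zokule e word-finally.
Applying these to Nemolic 'yiohi':
  yiohi → yeohi   (i→e after a consonant, before a back vowel)
  yeohi → yeuhi   (o→u after a vowel, before a consonant other than r, m, n, p, b, f, v)
  yeuhi → yeuhe   (i→e word-finally)
So the Zokule cognate is 'yeuhe'.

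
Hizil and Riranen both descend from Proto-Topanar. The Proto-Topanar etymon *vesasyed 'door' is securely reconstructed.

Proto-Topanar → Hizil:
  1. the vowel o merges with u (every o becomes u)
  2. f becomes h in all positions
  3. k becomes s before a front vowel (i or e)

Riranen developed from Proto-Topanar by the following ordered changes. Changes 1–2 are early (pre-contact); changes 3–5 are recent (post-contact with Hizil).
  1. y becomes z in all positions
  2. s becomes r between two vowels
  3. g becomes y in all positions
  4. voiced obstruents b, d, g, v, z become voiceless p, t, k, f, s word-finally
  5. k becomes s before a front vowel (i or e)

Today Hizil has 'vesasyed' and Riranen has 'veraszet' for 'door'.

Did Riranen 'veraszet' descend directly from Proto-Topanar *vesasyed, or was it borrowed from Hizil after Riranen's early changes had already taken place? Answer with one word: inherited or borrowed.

If inherited, *vesasyed would pass through all of Riranen's changes:
Riranen: *vesasyed
  vesasyed → vesaszed   [unconditioned shift]
  vesaszed → veraszed   [rhotacism]
  veraszed (rule 3 does not apply)
  veraszed → veraszet   [final devoicing]
  veraszet (rule 5 does not apply)
  giving Riranen veraszet.
If borrowed from Hizil 'vesasyed' after the early changes, it would undergo only the recent ones:
  rule 3 (unconditioned shift): no change (vesasyed)
  rule 4 (final devoicing): vesasyed → vesasyet
  rule 5 (palatalisation): no change (vesasyet)
  ⇒ as a loan: vesasyet
Riranen 'veraszet' matches the inherited outcome exactly, so it is an inherited cognate, not a loan.

inherited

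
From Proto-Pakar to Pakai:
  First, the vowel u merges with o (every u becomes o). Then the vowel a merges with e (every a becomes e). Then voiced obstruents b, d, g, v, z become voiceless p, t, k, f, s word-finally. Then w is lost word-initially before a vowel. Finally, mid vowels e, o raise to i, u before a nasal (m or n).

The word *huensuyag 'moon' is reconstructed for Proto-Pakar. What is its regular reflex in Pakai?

Pakai: start from *huensuyag.
  rule 1 (vowel merger): huensuyag → hoensoyag
  rule 2 (vowel merger): hoensoyag → hoensoyeg
  rule 3 (final devoicing): hoensoyeg → hoensoyek
  rule 4: no change — hoensoyek
  rule 5 (pre-nasal raising): hoensoyek → hoinsoyek
  ⇒ Pakai hoinsoyek

hoinsoyek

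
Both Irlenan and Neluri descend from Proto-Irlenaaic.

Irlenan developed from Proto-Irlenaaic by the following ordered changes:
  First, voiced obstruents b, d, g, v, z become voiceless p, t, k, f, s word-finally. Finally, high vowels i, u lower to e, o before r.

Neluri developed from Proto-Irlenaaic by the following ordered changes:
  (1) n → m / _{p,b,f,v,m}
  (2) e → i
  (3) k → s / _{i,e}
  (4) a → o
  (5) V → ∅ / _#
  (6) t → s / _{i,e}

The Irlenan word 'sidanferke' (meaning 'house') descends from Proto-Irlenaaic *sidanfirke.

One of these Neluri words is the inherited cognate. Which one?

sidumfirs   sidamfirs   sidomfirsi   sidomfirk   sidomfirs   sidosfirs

sidomfirs

Neluri: *sidanfirke > sidamfirke > sidamfirki > sidamfirsi > sidomfirsi > sidomfirs  (by nasal place assimilation, vowel merger, palatalisation, vowel merger, apocope)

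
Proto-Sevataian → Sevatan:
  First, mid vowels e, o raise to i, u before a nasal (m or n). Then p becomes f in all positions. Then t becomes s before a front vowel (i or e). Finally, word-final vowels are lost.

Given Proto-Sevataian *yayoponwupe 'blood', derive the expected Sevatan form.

Sevatan: start from *yayoponwupe.
  rule 1 (pre-nasal raising): yayoponwupe → yayopunwupe
  rule 2 (unconditioned shift): yayopunwupe → yayofunwufe
  rule 3: no change — yayofunwufe
  rule 4 (apocope): yayofunwufe → yayofunwuf
  ⇒ Sevatan yayofunwuf

yayofunwuf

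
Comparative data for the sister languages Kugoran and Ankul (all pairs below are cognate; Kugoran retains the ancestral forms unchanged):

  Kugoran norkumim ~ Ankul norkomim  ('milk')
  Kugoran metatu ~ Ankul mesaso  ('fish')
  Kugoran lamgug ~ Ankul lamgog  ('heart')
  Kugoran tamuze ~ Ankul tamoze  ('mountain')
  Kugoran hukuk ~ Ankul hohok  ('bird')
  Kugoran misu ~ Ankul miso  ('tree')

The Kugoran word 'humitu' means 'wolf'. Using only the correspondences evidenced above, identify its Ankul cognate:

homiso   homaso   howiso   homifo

homiso

norkumim ~ norkomim — Kugoran u corresponds to Ankul o after a consonant, before a nasal.
metatu ~ mesaso — Kugoran t corresponds to Ankul s between vowels (before a back vowel).
metatu ~ mesaso, misu ~ miso — Kugoran u corresponds to Ankul o word-finally.
Applying these to Kugoran 'humitu':
  humitu → homitu   (u→o after a consonant, before a nasal)
  homitu → homisu   (t→s between vowels (before a back vowel))
  homisu → homiso   (u→o word-finally)
So the Ankul cognate is 'homiso'.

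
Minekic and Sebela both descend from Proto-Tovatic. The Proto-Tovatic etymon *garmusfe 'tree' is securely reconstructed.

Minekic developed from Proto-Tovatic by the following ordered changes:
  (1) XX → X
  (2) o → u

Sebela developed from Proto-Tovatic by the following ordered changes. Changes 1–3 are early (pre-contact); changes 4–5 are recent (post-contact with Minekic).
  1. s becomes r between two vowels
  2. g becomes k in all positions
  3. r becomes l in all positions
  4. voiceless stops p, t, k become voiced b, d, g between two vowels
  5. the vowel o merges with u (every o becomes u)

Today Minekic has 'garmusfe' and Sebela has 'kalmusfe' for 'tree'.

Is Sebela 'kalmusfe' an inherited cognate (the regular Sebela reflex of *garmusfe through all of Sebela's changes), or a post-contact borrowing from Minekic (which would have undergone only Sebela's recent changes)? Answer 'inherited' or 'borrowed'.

If inherited, *garmusfe would pass through all of Sebela's changes:
Sebela: *garmusfe > karmusfe > kalmusfe  (by unconditioned shift, unconditioned shift)
If borrowed from Minekic 'garmusfe' after the early changes, it would undergo only the recent ones:
  rule 4 (intervocalic voicing): no change (garmusfe)
  rule 5 (vowel merger): no change (garmusfe)
  ⇒ as a loan: garmusfe
Sebela 'kalmusfe' matches the inherited outcome exactly, so it is an inherited cognate, not a loan.

inherited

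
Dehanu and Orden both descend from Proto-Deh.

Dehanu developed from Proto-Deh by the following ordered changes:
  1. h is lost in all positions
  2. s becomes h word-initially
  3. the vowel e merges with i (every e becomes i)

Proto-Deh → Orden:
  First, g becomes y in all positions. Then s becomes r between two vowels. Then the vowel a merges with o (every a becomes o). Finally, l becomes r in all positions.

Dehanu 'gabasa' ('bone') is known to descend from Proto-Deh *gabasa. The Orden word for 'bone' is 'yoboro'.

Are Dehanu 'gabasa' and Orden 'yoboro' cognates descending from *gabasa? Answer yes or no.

yes

Derive the expected Orden reflex of *gabasa:
Orden: *gabasa
  gabasa → yabasa   [unconditioned shift]
  yabasa → yabara   [rhotacism]
  yabara → yoboro   [vowel merger]
  yoboro (rule 4 does not apply)
  giving Orden yoboro.
Orden 'yoboro' matches the regular reflex exactly, so the pair is cognate.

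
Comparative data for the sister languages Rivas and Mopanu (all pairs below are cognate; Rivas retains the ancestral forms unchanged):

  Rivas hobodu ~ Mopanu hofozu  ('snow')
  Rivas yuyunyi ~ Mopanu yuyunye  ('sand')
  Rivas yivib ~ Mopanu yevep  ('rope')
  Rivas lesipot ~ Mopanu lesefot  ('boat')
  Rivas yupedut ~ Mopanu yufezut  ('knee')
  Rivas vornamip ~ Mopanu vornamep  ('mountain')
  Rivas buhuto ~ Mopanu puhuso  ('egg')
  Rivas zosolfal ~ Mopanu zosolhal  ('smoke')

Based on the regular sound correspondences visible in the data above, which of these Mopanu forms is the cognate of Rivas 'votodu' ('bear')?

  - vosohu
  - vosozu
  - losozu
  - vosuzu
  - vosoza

buhuto ~ puhuso — Rivas t corresponds to Mopanu s between vowels (before a back vowel).
hobodu ~ hofozu, yupedut ~ yufezut — Rivas d corresponds to Mopanu z between vowels (before a back vowel).
Applying these to Rivas 'votodu':
  votodu → vosodu   (t→s between vowels (before a back vowel))
  vosodu → vosozu   (d→z between vowels (before a back vowel))
So the Mopanu cognate is 'vosozu'.

vosozu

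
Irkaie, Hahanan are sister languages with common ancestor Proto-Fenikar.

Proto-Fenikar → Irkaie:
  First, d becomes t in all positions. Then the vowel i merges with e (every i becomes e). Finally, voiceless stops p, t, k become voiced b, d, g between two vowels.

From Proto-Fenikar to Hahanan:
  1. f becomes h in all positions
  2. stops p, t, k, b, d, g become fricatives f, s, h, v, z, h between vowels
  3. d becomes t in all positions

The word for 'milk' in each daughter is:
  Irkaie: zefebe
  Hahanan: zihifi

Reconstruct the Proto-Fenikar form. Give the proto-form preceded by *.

*zifipi

Position 4: Irkaie has e, Hahanan has i. Hahanan preserves i here (none of its changes turn any other segment into i), so the proto-segment is *i.
Position 2: Irkaie has e, Hahanan has i. Hahanan preserves i here (none of its changes turn any other segment into i), so the proto-segment is *i.
Verify the candidate proto-form against each daughter:
Irkaie: *zifipi
  zifipi (rule 1 does not apply)
  zifipi → zefepe   [vowel merger]
  zefepe → zefebe   [intervocalic voicing]
  giving Irkaie zefebe.
Hahanan: *zifipi > zihipi > zihifi  (by unconditioned shift, intervocalic lenition)
Only *zifipi yields all of Irkaie zefebe, Hahanan zihifi.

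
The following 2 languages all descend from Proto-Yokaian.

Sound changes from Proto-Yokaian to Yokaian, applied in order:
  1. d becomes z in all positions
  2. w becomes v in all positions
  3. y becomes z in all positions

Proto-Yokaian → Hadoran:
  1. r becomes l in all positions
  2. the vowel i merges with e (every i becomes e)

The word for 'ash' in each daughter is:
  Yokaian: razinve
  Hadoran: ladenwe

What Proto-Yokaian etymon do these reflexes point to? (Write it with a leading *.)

*radinwe

Position 6: Yokaian has v, Hadoran has w. Hadoran preserves w here (none of its changes turn any other segment into w), so the proto-segment is *w.
Position 3: Yokaian has z, Hadoran has d. Hadoran preserves d here (none of its changes turn any other segment into d), so the proto-segment is *d.
Position 4: Yokaian has i, Hadoran has e. Yokaian preserves i here (none of its changes turn any other segment into i), so the proto-segment is *i.
This points to *radinwe. Verify forward in each daughter:
Yokaian: *radinwe
  radinwe → razinwe   [unconditioned shift]
  razinwe → razinve   [unconditioned shift]
  razinve (rule 3 does not apply)
  giving Yokaian razinve.
Hadoran: *radinwe > ladinwe > ladenwe  (by unconditioned shift, vowel merger)
No other proto-form is consistent with every reflex, so the reconstruction is *radinwe.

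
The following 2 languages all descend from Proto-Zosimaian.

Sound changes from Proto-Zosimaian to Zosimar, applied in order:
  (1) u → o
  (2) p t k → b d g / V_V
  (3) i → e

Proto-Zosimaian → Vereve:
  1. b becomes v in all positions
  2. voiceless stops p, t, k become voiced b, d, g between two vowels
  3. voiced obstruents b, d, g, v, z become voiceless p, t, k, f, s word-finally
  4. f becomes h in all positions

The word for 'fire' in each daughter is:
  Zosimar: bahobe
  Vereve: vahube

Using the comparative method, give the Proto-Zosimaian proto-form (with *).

*bahupe

Position 5: Zosimar has b, Vereve has b. In Vereve, b can only continue *p, so the proto-segment is *p.
Position 1: Zosimar has b, Vereve has v. Taking the neighbouring segments as reconstructed: Zosimar b can only go back to *b; Vereve v could go back to *b or *v — the one source consistent with every daughter is *b.
Position 4: Zosimar has o, Vereve has u. Vereve preserves u here (none of its changes turn any other segment into u), so the proto-segment is *u.
The remaining positions agree across the daughters. Check the candidate against every language:
Zosimar: *bahupe
  bahupe → bahope   [vowel merger]
  bahope → bahobe   [intervocalic voicing]
  bahobe (rule 3 does not apply)
  giving Zosimar bahobe.
Vereve: *bahupe
  bahupe → vahupe   [unconditioned shift]
  vahupe → vahube   [intervocalic voicing]
  vahube (rule 3 does not apply)
  vahube (rule 4 does not apply)
  giving Vereve vahube.
*bahupe is the unique common source.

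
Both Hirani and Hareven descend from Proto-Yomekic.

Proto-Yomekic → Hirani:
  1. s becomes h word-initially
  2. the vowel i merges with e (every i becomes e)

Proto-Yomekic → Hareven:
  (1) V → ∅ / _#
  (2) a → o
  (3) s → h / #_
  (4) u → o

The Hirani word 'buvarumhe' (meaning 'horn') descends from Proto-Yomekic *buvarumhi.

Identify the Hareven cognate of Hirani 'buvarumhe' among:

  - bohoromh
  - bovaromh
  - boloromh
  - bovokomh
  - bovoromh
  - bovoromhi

Hareven: start from *buvarumhi.
  rule 1 (apocope): buvarumhi → buvarumh
  rule 2 (vowel merger): buvarumh → buvorumh
  rule 3: no change — buvorumh
  rule 4 (vowel merger): buvorumh → bovoromh
  ⇒ Hareven bovoromh
Only 'bovoromh' matches the regular Hareven development of *buvarumhi.

bovoromh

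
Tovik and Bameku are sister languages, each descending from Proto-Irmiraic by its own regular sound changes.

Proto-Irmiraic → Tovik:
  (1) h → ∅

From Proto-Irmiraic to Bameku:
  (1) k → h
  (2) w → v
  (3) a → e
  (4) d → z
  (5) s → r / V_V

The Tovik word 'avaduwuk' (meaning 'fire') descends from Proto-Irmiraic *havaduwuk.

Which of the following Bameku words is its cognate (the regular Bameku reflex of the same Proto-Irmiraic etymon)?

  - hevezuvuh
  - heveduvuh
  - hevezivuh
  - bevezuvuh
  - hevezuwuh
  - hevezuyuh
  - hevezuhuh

hevezuvuh

Bameku: *havaduwuk > havaduwuh > havaduvuh > heveduvuh > hevezuvuh  (by unconditioned shift, unconditioned shift, vowel merger, unconditioned shift)
Among the options, 'hevezuvuh' alone shows every Bameku change applied in order.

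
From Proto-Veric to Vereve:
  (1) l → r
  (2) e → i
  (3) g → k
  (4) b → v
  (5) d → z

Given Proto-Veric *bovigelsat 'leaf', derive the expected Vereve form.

Vereve: *bovigelsat > bovigersat > bovigirsat > bovikirsat > vovikirsat  (by unconditioned shift, vowel merger, unconditioned shift, unconditioned shift)

vovikirsat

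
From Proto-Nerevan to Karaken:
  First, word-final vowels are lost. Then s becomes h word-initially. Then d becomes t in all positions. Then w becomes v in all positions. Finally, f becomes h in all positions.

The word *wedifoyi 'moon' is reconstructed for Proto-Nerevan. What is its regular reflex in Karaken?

Karaken: start from *wedifoyi.
  rule 1 (apocope): wedifoyi → wedifoy
  rule 2: no change — wedifoy
  rule 3 (unconditioned shift): wedifoy → wetifoy
  rule 4 (unconditioned shift): wetifoy → vetifoy
  rule 5 (unconditioned shift): vetifoy → vetihoy
  ⇒ Karaken vetihoy

vetihoy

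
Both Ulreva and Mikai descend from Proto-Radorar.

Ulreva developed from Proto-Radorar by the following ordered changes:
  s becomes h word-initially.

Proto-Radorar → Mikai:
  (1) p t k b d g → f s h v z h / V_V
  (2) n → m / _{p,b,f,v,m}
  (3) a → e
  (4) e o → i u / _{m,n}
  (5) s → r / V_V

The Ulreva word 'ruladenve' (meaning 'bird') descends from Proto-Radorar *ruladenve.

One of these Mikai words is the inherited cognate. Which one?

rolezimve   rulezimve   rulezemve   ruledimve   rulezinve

rulezimve

Mikai: *ruladenve
  ruladenve → rulazenve   [intervocalic lenition]
  rulazenve → rulazemve   [nasal place assimilation]
  rulazemve → rulezemve   [vowel merger]
  rulezemve → rulezimve   [pre-nasal raising]
  rulezimve (rule 5 does not apply)
  giving Mikai rulezimve.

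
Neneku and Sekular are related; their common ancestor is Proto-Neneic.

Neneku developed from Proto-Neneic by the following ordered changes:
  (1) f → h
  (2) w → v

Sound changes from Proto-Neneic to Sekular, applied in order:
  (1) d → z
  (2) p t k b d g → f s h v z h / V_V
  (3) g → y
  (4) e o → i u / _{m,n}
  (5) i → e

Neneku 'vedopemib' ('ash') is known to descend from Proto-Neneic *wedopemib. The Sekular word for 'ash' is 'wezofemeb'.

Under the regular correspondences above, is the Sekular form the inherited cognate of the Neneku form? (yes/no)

Derive the expected Sekular reflex of *wedopemib:
Sekular: *wedopemib > wezopemib > wezofemib > wezofimib > wezofemeb  (by unconditioned shift, intervocalic lenition, pre-nasal raising, vowel merger)
Sekular 'wezofemeb' matches the regular reflex exactly, so the pair is cognate.

yes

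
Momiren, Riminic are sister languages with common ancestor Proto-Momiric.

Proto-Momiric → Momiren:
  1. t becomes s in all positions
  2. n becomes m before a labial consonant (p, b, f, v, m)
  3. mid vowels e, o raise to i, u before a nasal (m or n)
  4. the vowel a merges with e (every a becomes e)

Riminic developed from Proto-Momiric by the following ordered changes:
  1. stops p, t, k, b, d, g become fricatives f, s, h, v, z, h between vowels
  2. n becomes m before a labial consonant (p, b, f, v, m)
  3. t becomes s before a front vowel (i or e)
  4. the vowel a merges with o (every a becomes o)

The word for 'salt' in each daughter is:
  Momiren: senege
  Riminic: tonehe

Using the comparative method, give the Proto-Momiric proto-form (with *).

*tanege

Position 1: Momiren has s, Riminic has t. Riminic preserves t here (none of its changes turn any other segment into t), so the proto-segment is *t.
Position 2: Momiren has e, Riminic has o. Taking the neighbouring segments as reconstructed: Momiren e can only go back to *a; Riminic o could go back to *a or *o — the one source consistent with every daughter is *a.
Verify the candidate proto-form against each daughter:
Momiren: *tanege
  tanege → sanege   [unconditioned shift]
  sanege (rule 2 does not apply)
  sanege (rule 3 does not apply)
  sanege → senege   [vowel merger]
  giving Momiren senege.
Riminic: *tanege > tanehe > tonehe  (by intervocalic lenition, vowel merger)
*tanege is the unique common source.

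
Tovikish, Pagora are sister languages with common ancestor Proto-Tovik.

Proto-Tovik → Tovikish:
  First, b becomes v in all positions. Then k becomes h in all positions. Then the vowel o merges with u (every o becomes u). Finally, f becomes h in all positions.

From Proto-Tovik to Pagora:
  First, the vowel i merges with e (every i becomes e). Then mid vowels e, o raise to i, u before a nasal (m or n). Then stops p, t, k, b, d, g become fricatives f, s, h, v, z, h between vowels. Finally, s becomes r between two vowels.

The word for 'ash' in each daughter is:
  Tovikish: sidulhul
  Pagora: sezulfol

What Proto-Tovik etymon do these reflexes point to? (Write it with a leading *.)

*sidulfol

Position 2: Tovikish has i, Pagora has e. Tovikish preserves i here (none of its changes turn any other segment into i), so the proto-segment is *i.
Position 3: Tovikish has d, Pagora has z. Tovikish preserves d here (none of its changes turn any other segment into d), so the proto-segment is *d.
Verify the candidate proto-form against each daughter:
Tovikish: *sidulfol
  sidulfol (rule 1 does not apply)
  sidulfol (rule 2 does not apply)
  sidulfol → sidulful   [vowel merger]
  sidulful → sidulhul   [unconditioned shift]
  giving Tovikish sidulhul.
Pagora: *sidulfol > sedulfol > sezulfol  (by vowel merger, intervocalic lenition)
*sidulfol is the unique common source.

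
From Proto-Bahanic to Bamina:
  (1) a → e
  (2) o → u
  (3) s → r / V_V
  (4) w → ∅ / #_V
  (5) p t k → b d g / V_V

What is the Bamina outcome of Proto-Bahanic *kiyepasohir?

Bamina: *kiyepasohir > kiyepesohir > kiyepesuhir > kiyeperuhir > kiyeberuhir  (by vowel merger, vowel merger, rhotacism, intervocalic voicing)

kiyeberuhir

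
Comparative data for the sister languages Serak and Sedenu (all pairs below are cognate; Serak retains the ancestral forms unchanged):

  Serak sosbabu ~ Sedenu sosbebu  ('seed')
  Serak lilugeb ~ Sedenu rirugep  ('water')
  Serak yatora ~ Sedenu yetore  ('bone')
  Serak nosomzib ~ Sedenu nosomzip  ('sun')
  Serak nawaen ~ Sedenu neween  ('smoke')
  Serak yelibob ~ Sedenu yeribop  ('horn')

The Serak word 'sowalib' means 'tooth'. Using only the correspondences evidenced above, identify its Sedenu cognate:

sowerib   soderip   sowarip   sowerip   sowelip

yatora ~ yetore, nawaen ~ neween — Serak a corresponds to Sedenu e after a consonant, before a consonant other than r, m, n, p, b, f, v.
yelibob ~ yeribop — Serak l corresponds to Sedenu r between vowels (before a front vowel).
lilugeb ~ rirugep, nosomzib ~ nosomzip — Serak b corresponds to Sedenu p word-finally.
Applying these to Serak 'sowalib':
  sowalib → sowelib   (a→e after a consonant, before a consonant other than r, m, n, p, b, f, v)
  sowelib → sowerib   (l→r between vowels (before a front vowel))
  sowerib → sowerip   (b→p word-finally)
So the Sedenu cognate is 'sowerip'.

sowerip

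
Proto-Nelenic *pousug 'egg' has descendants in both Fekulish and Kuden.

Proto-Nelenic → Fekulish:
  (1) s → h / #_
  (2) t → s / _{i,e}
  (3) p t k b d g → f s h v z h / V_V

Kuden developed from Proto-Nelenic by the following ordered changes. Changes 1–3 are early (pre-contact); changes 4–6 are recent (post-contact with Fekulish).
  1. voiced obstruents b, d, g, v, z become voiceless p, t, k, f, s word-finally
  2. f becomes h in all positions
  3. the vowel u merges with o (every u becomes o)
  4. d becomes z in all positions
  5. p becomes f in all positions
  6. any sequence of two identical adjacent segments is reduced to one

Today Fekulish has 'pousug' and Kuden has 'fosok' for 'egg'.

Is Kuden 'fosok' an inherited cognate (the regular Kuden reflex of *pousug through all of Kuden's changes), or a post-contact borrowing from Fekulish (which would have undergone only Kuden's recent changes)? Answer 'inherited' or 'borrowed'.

inherited

If inherited, *pousug would pass through all of Kuden's changes:
Kuden: *pousug
  pousug → pousuk   [final devoicing]
  pousuk (rule 2 does not apply)
  pousuk → poosok   [vowel merger]
  poosok (rule 4 does not apply)
  poosok → foosok   [unconditioned shift]
  foosok → fosok   [degemination]
  giving Kuden fosok.
If borrowed from Fekulish 'pousug' after the early changes, it would undergo only the recent ones:
  rule 4 (unconditioned shift): no change (pousug)
  rule 5 (unconditioned shift): pousug → fousug
  rule 6 (degemination): no change (fousug)
  ⇒ as a loan: fousug
Kuden 'fosok' matches the inherited outcome exactly, so it is an inherited cognate, not a loan.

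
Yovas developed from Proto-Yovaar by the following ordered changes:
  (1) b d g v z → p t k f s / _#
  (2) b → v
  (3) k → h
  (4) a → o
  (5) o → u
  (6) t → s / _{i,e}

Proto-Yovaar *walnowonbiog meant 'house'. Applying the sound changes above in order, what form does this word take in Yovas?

Yovas: *walnowonbiog
  walnowonbiog → walnowonbiok   [final devoicing]
  walnowonbiok → walnowonviok   [unconditioned shift]
  walnowonviok → walnowonvioh   [unconditioned shift]
  walnowonvioh → wolnowonvioh   [vowel merger]
  wolnowonvioh → wulnuwunviuh   [vowel merger]
  wulnuwunviuh (rule 6 does not apply)
  giving Yovas wulnuwunviuh.

wulnuwunviuh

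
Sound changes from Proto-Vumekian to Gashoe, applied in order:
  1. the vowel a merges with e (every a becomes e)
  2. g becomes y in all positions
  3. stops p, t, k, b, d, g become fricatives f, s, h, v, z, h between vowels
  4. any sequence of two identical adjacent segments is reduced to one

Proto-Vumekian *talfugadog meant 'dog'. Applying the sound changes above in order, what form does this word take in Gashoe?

telfuyezoy

Gashoe: *talfugadog
  talfugadog → telfugedog   [vowel merger]
  telfugedog → telfuyedoy   [unconditioned shift]
  telfuyedoy → telfuyezoy   [intervocalic lenition]
  telfuyezoy (rule 4 does not apply)
  giving Gashoe telfuyezoy.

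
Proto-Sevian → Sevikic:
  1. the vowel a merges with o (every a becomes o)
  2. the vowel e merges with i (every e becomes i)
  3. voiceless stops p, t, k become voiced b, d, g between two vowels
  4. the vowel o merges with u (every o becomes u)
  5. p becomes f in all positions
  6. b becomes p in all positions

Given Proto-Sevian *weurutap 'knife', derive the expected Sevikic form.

wiuruduf

Sevikic: *weurutap
  weurutap → weurutop   [vowel merger]
  weurutop → wiurutop   [vowel merger]
  wiurutop → wiurudop   [intervocalic voicing]
  wiurudop → wiurudup   [vowel merger]
  wiurudup → wiuruduf   [unconditioned shift]
  wiuruduf (rule 6 does not apply)
  giving Sevikic wiuruduf.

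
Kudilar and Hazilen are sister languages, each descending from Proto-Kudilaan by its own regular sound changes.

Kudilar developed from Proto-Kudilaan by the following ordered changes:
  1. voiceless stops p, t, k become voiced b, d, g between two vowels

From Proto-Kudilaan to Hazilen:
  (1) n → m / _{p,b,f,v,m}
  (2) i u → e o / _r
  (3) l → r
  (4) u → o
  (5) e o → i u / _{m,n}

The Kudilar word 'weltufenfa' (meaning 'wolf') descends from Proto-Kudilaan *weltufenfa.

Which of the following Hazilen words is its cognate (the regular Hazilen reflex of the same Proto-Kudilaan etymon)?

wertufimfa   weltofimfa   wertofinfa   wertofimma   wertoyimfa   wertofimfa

Hazilen: *weltufenfa
  weltufenfa → weltufemfa   [nasal place assimilation]
  weltufemfa (rule 2 does not apply)
  weltufemfa → wertufemfa   [unconditioned shift]
  wertufemfa → wertofemfa   [vowel merger]
  wertofemfa → wertofimfa   [pre-nasal raising]
  giving Hazilen wertofimfa.
Among the options, 'wertofimfa' alone shows every Hazilen change applied in order.

wertofimfa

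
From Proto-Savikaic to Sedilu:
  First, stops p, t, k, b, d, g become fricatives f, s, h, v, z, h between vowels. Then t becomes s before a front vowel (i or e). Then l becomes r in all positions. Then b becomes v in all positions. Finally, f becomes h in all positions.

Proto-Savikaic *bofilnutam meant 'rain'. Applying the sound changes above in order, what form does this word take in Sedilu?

vohirnusam

Sedilu: *bofilnutam
  bofilnutam → bofilnusam   [intervocalic lenition]
  bofilnusam (rule 2 does not apply)
  bofilnusam → bofirnusam   [unconditioned shift]
  bofirnusam → vofirnusam   [unconditioned shift]
  vofirnusam → vohirnusam   [unconditioned shift]
  giving Sedilu vohirnusam.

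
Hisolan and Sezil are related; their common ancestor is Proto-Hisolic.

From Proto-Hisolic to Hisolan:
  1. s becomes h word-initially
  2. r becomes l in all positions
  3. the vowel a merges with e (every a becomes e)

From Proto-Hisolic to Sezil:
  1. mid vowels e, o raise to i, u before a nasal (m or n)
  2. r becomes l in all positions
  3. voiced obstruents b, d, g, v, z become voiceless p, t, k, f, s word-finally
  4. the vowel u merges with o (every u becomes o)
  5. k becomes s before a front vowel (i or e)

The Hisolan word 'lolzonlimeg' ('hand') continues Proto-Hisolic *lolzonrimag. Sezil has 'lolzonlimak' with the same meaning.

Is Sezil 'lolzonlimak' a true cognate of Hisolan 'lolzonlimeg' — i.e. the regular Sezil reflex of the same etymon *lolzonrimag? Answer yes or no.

yes

Derive the expected Sezil reflex of *lolzonrimag:
Sezil: *lolzonrimag
  lolzonrimag → lolzunrimag   [pre-nasal raising]
  lolzunrimag → lolzunlimag   [unconditioned shift]
  lolzunlimag → lolzunlimak   [final devoicing]
  lolzunlimak → lolzonlimak   [vowel merger]
  lolzonlimak (rule 5 does not apply)
  giving Sezil lolzonlimak.
Sezil 'lolzonlimak' matches the regular reflex exactly, so the pair is cognate.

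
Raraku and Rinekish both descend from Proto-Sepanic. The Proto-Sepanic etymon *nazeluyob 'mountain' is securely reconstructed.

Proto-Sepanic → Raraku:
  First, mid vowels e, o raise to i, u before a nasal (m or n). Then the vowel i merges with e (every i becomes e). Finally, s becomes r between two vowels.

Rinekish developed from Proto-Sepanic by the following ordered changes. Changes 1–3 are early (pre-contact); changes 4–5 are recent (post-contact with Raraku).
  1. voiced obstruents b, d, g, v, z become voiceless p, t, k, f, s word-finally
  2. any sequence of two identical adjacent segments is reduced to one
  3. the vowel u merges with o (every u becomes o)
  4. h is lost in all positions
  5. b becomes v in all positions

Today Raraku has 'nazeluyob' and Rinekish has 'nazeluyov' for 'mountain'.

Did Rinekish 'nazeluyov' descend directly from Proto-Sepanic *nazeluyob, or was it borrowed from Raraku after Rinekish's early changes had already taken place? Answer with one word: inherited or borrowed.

borrowed

If inherited, *nazeluyob would pass through all of Rinekish's changes:
Rinekish: start from *nazeluyob.
  rule 1 (final devoicing): nazeluyob → nazeluyop
  rule 2: no change — nazeluyop
  rule 3 (vowel merger): nazeluyop → nazeloyop
  rule 4: no change — nazeloyop
  rule 5: no change — nazeloyop
  ⇒ Rinekish nazeloyop
If borrowed from Raraku 'nazeluyob' after the early changes, it would undergo only the recent ones:
  rule 4 (h-loss): no change (nazeluyob)
  rule 5 (unconditioned shift): nazeluyob → nazeluyov
  ⇒ as a loan: nazeluyov
Rinekish 'nazeluyov' matches the loan outcome 'nazeluyov', not the inherited 'nazeloyop' — it skipped the early Rinekish changes, so it was borrowed from Raraku.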